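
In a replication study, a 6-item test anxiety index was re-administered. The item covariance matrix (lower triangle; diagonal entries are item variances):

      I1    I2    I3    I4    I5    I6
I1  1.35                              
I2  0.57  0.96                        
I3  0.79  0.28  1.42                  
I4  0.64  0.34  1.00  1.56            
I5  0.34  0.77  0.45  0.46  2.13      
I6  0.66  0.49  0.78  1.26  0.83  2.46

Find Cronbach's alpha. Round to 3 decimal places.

Cronbach's alpha = 0.794

sum of item variances = 1.35 + 0.96 + 1.42 + 1.56 + 2.13 + 2.46 = 9.88
Sum of the distinct covariances = 9.66
σ²_T = 9.88 + 2 × 9.66 = 29.20
α = (k/(k−1))·(1 − sum of item variances/σ²_T) = (6/5)·(1 − 9.88/29.20) = 0.794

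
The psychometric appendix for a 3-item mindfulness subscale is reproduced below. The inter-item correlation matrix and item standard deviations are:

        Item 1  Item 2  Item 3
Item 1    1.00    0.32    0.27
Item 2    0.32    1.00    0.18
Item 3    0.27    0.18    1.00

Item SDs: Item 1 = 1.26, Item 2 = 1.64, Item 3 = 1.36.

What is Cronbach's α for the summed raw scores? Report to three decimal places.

Σσ²ᵢ = 1.26² + 1.64² + 1.36² = 6.1268
Covariances σ_ij = r_ij · s_i · s_j:
  σ(Item 1,Item 2) = 0.32 × 1.26 × 1.64 = 0.6612
  σ(Item 1,Item 3) = 0.27 × 1.26 × 1.36 = 0.4627
  σ(Item 2,Item 3) = 0.18 × 1.64 × 1.36 = 0.4015
σ²_T = Σσ²ᵢ + 2·Σσ_ij = 6.1268 + 2 × 1.5254 = 9.1776
α = (3/2)·(1 − 6.1268/9.1776) = 0.499

α = 0.499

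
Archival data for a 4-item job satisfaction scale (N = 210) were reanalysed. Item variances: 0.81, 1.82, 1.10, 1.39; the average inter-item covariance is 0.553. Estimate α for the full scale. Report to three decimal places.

α = 0.753

Σσᵢ² = 0.81 + 1.82 + 1.10 + 1.39 = 5.12
Sum of the 6 distinct covariances = 6 × 0.553 = 3.318
σ²_T = Σσᵢ² + 2·Σcov = 5.12 + 2 × 3.318 = 11.756
α = (4/3)·(1 − 5.12/11.756) = 0.753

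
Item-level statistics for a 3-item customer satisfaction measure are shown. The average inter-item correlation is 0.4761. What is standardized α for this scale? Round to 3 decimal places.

standardized α = 0.732

Standardized α = k·r̄ / (1 + (k−1)·r̄) = 3 × 0.4761 / (1 + 2 × 0.4761)
  = 1.4283 / 1.9522 = 0.732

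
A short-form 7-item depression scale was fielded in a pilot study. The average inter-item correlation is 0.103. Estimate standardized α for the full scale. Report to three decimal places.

α = 0.446

Standardized α = k·r̄ / (1 + (k−1)·r̄) = 7 × 0.103 / (1 + 6 × 0.103)
  = 0.7210 / 1.6180 = 0.446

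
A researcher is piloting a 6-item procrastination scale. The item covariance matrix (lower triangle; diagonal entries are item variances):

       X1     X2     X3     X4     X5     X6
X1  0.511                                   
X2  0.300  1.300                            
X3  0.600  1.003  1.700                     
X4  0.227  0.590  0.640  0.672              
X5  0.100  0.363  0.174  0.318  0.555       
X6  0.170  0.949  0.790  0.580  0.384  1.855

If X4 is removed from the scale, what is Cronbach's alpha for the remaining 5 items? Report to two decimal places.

Cronbach's alpha = 0.78

Remaining items: X1, X2, X3, X5, X6 (k = 5).
Σσᵢ² = 0.511 + 1.300 + 1.700 + 0.555 + 1.855 = 5.921
σ²_T = 5.921 + 2 × 4.833 = 15.587
α (item deleted) = (5/4)·(1 − 5.921/15.587) = 0.78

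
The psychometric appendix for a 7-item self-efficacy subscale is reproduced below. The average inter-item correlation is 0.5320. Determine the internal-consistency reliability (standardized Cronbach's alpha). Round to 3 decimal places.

Standardized α = k·r̄ / (1 + (k−1)·r̄) = 7 × 0.5320 / (1 + 6 × 0.5320)
  = 3.7240 / 4.1920 = 0.888

α = 0.888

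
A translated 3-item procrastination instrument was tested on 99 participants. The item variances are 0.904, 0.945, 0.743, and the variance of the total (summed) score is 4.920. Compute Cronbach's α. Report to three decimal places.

sum of item variances = 0.904 + 0.945 + 0.743 = 2.592
α = (k/(k−1))·(1 − sum of item variances/σ²_total) = (3/2)·(1 − 2.592/4.920) = 0.710

α = 0.710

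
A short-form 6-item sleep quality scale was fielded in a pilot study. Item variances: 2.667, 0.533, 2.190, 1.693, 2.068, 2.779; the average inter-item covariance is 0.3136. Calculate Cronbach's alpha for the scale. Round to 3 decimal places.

α = 0.529

Σσ²ᵢ = 2.667 + 0.533 + 2.190 + 1.693 + 2.068 + 2.779 = 11.930
Sum of the 15 distinct covariances = 15 × 0.3136 = 4.7040
Var(T) = Σσ²ᵢ + 2·Σcov = 11.930 + 2 × 4.7040 = 21.3380
α = (6/5)·(1 − 11.930/21.3380) = 0.529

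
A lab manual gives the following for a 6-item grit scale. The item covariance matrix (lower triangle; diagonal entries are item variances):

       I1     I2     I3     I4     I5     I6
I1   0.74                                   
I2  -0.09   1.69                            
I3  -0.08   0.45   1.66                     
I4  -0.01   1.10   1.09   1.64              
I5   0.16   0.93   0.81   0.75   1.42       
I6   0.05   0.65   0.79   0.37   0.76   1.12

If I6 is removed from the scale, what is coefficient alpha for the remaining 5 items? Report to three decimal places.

Remaining items: I1, I2, I3, I4, I5 (k = 5).
Σσ²ᵢ = 0.74 + 1.69 + 1.66 + 1.64 + 1.42 = 7.15
σ²_T = 7.15 + 2 × 5.11 = 17.37
α (item deleted) = (5/4)·(1 − 7.15/17.37) = 0.735

coefficient alpha = 0.735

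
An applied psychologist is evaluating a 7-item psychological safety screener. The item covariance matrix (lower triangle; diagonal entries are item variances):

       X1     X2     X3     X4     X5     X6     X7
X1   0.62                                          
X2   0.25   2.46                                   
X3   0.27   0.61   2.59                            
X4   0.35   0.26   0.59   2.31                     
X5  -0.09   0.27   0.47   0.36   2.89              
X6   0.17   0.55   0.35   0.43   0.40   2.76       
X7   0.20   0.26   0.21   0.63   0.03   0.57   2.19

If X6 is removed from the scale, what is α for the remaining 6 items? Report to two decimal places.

Remaining items: X1, X2, X3, X4, X5, X7 (k = 6).
sum of item variances = 0.62 + 2.46 + 2.59 + 2.31 + 2.89 + 2.19 = 13.06
σ²_T = 13.06 + 2 × 4.67 = 22.40
α (item deleted) = (6/5)·(1 − 13.06/22.40) = 0.50

α = 0.50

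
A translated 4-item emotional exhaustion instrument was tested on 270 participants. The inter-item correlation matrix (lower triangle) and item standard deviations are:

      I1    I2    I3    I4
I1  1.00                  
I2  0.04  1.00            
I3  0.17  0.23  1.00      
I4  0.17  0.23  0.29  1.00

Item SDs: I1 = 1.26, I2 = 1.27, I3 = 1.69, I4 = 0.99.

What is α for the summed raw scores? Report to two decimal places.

Σσ²ᵢ = 1.26² + 1.27² + 1.69² + 0.99² = 7.0367
Covariances σ_ij = r_ij · s_i · s_j:
  σ(I1,I2) = 0.04 × 1.26 × 1.27 = 0.0640
  σ(I1,I3) = 0.17 × 1.26 × 1.69 = 0.3620
  σ(I1,I4) = 0.17 × 1.26 × 0.99 = 0.2121
  σ(I2,I3) = 0.23 × 1.27 × 1.69 = 0.4936
  σ(I2,I4) = 0.23 × 1.27 × 0.99 = 0.2892
  σ(I3,I4) = 0.29 × 1.69 × 0.99 = 0.4852
σ²_T = Σσ²ᵢ + 2·Σσ_ij = 7.0367 + 2 × 1.9061 = 10.8489
α = (4/3)·(1 − 7.0367/10.8489) = 0.47

α = 0.47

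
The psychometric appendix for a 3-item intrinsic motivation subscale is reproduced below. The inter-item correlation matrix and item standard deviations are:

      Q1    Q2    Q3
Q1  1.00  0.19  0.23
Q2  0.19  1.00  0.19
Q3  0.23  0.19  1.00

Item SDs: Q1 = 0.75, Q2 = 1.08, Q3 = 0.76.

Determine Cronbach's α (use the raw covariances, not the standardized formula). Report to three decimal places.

Cronbach's α = 0.415

Σσ²ᵢ = 0.75² + 1.08² + 0.76² = 2.3065
Covariances σ_ij = r_ij · s_i · s_j:
  σ(Q1,Q2) = 0.19 × 0.75 × 1.08 = 0.1539
  σ(Q1,Q3) = 0.23 × 0.75 × 0.76 = 0.1311
  σ(Q2,Q3) = 0.19 × 1.08 × 0.76 = 0.1560
σ²_T = Σσ²ᵢ + 2·Σσ_ij = 2.3065 + 2 × 0.4410 = 3.1885
α = (3/2)·(1 − 2.3065/3.1885) = 0.415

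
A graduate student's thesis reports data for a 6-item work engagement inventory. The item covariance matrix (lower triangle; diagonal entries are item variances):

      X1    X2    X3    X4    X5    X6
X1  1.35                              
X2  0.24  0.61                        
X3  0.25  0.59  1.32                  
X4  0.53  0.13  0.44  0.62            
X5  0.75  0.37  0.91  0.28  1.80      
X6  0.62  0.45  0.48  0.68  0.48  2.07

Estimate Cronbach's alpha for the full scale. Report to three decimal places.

sum of item variances = 1.35 + 0.61 + 1.32 + 0.62 + 1.80 + 2.07 = 7.77
Sum of the distinct covariances = 7.20
σ²_T = 7.77 + 2 × 7.20 = 22.17
α = (k/(k−1))·(1 − sum of item variances/σ²_T) = (6/5)·(1 − 7.77/22.17) = 0.779

α = 0.779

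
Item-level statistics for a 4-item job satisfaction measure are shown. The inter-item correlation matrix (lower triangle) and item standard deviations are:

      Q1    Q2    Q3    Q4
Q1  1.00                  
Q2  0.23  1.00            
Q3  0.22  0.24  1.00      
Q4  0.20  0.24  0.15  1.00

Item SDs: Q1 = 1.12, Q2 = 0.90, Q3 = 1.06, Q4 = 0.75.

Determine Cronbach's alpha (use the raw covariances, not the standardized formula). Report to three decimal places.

Σσ²ᵢ = 1.12² + 0.90² + 1.06² + 0.75² = 3.7505
Covariances σ_ij = r_ij · s_i · s_j:
  σ(Q1,Q2) = 0.23 × 1.12 × 0.90 = 0.2318
  σ(Q1,Q3) = 0.22 × 1.12 × 1.06 = 0.2612
  σ(Q1,Q4) = 0.20 × 1.12 × 0.75 = 0.1680
  σ(Q2,Q3) = 0.24 × 0.90 × 1.06 = 0.2290
  σ(Q2,Q4) = 0.24 × 0.90 × 0.75 = 0.1620
  σ(Q3,Q4) = 0.15 × 1.06 × 0.75 = 0.1192
σ²_T = Σσ²ᵢ + 2·Σσ_ij = 3.7505 + 2 × 1.1712 = 6.0929
α = (4/3)·(1 − 3.7505/6.0929) = 0.513

Cronbach's alpha = 0.513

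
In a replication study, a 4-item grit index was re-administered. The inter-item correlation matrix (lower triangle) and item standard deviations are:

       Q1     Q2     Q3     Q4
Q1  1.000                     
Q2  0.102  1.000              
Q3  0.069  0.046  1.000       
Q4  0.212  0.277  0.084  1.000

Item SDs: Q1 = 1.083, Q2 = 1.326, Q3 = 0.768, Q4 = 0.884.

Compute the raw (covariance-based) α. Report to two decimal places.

Σσ²ᵢ = 1.083² + 1.326² + 0.768² + 0.884² = 4.3024
Covariances σ_ij = r_ij · s_i · s_j:
  σ(Q1,Q2) = 0.102 × 1.083 × 1.326 = 0.1465
  σ(Q1,Q3) = 0.069 × 1.083 × 0.768 = 0.0574
  σ(Q1,Q4) = 0.212 × 1.083 × 0.884 = 0.2030
  σ(Q2,Q3) = 0.046 × 1.326 × 0.768 = 0.0468
  σ(Q2,Q4) = 0.277 × 1.326 × 0.884 = 0.3247
  σ(Q3,Q4) = 0.084 × 0.768 × 0.884 = 0.0570
σ²_T = Σσ²ᵢ + 2·Σσ_ij = 4.3024 + 2 × 0.8354 = 5.9732
α = (4/3)·(1 − 4.3024/5.9732) = 0.37

α = 0.37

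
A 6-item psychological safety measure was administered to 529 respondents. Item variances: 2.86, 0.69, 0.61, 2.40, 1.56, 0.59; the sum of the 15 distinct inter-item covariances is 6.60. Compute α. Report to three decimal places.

sum of item variances = 2.86 + 0.69 + 0.61 + 2.40 + 1.56 + 0.59 = 8.71
Sum of distinct covariances = 6.60
σ²_total = sum of item variances + 2·Σcov = 8.71 + 2 × 6.60 = 21.91
α = (6/5)·(1 − 8.71/21.91) = 0.723

α = 0.723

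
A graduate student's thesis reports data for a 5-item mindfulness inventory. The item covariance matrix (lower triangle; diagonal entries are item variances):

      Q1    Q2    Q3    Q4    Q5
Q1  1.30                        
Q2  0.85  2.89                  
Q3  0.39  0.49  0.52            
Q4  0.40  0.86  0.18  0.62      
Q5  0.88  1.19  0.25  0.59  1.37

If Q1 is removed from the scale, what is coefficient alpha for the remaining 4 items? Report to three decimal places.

Remaining items: Q2, Q3, Q4, Q5 (k = 4).
sum of item variances = 2.89 + 0.52 + 0.62 + 1.37 = 5.40
σ²_total = 5.40 + 2 × 3.56 = 12.52
α (item deleted) = (4/3)·(1 − 5.40/12.52) = 0.758

α = 0.758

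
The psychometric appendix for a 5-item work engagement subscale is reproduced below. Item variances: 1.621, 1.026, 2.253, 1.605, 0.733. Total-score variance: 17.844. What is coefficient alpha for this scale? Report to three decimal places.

α = 0.743

sum of item variances = 1.621 + 1.026 + 2.253 + 1.605 + 0.733 = 7.238
α = (k/(k−1))·(1 − sum of item variances/Var(T)) = (5/4)·(1 − 7.238/17.844) = 0.743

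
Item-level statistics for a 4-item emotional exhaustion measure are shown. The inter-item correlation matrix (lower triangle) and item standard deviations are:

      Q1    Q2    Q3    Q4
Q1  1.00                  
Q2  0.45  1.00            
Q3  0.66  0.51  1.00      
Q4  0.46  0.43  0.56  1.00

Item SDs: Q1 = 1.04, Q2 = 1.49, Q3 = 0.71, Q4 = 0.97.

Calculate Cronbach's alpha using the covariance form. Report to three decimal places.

Cronbach's alpha = 0.765

Σσ²ᵢ = 1.04² + 1.49² + 0.71² + 0.97² = 4.7467
Covariances σ_ij = r_ij · s_i · s_j:
  σ(Q1,Q2) = 0.45 × 1.04 × 1.49 = 0.6973
  σ(Q1,Q3) = 0.66 × 1.04 × 0.71 = 0.4873
  σ(Q1,Q4) = 0.46 × 1.04 × 0.97 = 0.4640
  σ(Q2,Q3) = 0.51 × 1.49 × 0.71 = 0.5395
  σ(Q2,Q4) = 0.43 × 1.49 × 0.97 = 0.6215
  σ(Q3,Q4) = 0.56 × 0.71 × 0.97 = 0.3857
σ²_T = Σσ²ᵢ + 2·Σσ_ij = 4.7467 + 2 × 3.1953 = 11.1373
α = (4/3)·(1 − 4.7467/11.1373) = 0.765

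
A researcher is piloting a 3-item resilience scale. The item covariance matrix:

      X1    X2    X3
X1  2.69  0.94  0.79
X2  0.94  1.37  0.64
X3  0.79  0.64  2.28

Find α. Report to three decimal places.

sum of item variances = 2.69 + 1.37 + 2.28 = 6.34
Sum of the distinct covariances = 2.37
Var(T) = 6.34 + 2 × 2.37 = 11.08
α = (k/(k−1))·(1 − sum of item variances/Var(T)) = (3/2)·(1 − 6.34/11.08) = 0.642

α = 0.642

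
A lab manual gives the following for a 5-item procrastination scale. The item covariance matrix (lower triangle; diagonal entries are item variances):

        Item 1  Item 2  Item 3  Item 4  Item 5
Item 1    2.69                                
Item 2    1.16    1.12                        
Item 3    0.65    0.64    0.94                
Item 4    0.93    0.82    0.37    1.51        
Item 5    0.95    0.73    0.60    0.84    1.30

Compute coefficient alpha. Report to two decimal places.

Σσᵢ² = 2.69 + 1.12 + 0.94 + 1.51 + 1.30 = 7.56
Sum of the distinct covariances = 7.69
Var(T) = 7.56 + 2 × 7.69 = 22.94
α = (k/(k−1))·(1 − Σσᵢ²/Var(T)) = (5/4)·(1 − 7.56/22.94) = 0.84

coefficient alpha = 0.84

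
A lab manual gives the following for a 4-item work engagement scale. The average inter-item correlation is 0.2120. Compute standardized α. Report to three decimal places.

standardized α = 0.518

Standardized α = k·r̄ / (1 + (k−1)·r̄) = 4 × 0.2120 / (1 + 3 × 0.2120)
  = 0.8480 / 1.6360 = 0.518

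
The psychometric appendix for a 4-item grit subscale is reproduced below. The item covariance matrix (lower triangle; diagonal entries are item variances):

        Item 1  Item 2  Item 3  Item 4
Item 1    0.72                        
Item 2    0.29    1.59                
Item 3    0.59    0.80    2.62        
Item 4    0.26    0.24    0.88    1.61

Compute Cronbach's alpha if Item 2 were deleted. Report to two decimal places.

Remaining items: Item 1, Item 3, Item 4 (k = 3).
Σσᵢ² = 0.72 + 2.62 + 1.61 = 4.95
σ²_total = 4.95 + 2 × 1.73 = 8.41
α (item deleted) = (3/2)·(1 − 4.95/8.41) = 0.62

α = 0.62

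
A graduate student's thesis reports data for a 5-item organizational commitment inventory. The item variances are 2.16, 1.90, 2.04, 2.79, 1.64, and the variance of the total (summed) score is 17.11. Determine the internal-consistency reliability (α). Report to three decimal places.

ΣVar(i) = 2.16 + 1.90 + 2.04 + 2.79 + 1.64 = 10.53
α = (k/(k−1))·(1 − ΣVar(i)/σ²_total) = (5/4)·(1 − 10.53/17.11) = 0.481

α = 0.481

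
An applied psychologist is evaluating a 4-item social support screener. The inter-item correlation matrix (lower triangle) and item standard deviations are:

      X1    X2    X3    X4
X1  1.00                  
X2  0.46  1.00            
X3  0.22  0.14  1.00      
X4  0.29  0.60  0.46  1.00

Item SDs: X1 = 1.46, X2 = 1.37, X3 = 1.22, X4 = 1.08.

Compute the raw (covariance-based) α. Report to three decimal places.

Σσ²ᵢ = 1.46² + 1.37² + 1.22² + 1.08² = 6.6633
Covariances σ_ij = r_ij · s_i · s_j:
  σ(X1,X2) = 0.46 × 1.46 × 1.37 = 0.9201
  σ(X1,X3) = 0.22 × 1.46 × 1.22 = 0.3919
  σ(X1,X4) = 0.29 × 1.46 × 1.08 = 0.4573
  σ(X2,X3) = 0.14 × 1.37 × 1.22 = 0.2340
  σ(X2,X4) = 0.60 × 1.37 × 1.08 = 0.8878
  σ(X3,X4) = 0.46 × 1.22 × 1.08 = 0.6061
σ²_T = Σσ²ᵢ + 2·Σσ_ij = 6.6633 + 2 × 3.4972 = 13.6577
α = (4/3)·(1 − 6.6633/13.6577) = 0.683

α = 0.683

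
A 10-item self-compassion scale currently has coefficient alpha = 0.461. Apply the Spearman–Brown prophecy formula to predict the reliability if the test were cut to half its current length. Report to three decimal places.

predicted reliability = 0.300

Length factor m = 1/2
α' = m·α / (1 − (1−m)·α)
   = 1/2 × 0.461 / (1 − (1 − 1/2) × 0.461)
   = 0.2305 / 0.7695 = 0.300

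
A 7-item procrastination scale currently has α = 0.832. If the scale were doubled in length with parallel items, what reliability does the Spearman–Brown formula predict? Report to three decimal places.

predicted reliability = 0.908

Length factor m = 2
α' = m·α / (1 + (m−1)·α)
   = 2 × 0.832 / (1 + (2 − 1) × 0.832)
   = 1.6640 / 1.8320 = 0.908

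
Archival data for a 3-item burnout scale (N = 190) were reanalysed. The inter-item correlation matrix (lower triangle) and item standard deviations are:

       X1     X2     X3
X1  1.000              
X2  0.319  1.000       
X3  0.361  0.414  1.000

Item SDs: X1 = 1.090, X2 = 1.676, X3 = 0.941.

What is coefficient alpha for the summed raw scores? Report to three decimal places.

Σσ²ᵢ = 1.090² + 1.676² + 0.941² = 4.8826
Covariances σ_ij = r_ij · s_i · s_j:
  σ(X1,X2) = 0.319 × 1.090 × 1.676 = 0.5828
  σ(X1,X3) = 0.361 × 1.090 × 0.941 = 0.3703
  σ(X2,X3) = 0.414 × 1.676 × 0.941 = 0.6529
σ²_T = Σσ²ᵢ + 2·Σσ_ij = 4.8826 + 2 × 1.6060 = 8.0946
α = (3/2)·(1 − 4.8826/8.0946) = 0.595

α = 0.595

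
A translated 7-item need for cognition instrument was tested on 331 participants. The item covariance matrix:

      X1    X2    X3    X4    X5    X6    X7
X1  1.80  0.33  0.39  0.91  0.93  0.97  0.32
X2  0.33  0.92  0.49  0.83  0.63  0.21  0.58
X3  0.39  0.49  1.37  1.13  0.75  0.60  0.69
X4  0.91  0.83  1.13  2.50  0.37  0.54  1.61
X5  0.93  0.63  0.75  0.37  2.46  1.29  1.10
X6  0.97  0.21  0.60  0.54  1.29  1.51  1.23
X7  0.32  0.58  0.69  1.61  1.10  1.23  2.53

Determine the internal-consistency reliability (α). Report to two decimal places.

Σσᵢ² = 1.80 + 0.92 + 1.37 + 2.50 + 2.46 + 1.51 + 2.53 = 13.09
Σ_{i<j} σ_ij = 15.90
σ²_T = 13.09 + 2 × 15.90 = 44.89
α = (k/(k−1))·(1 − Σσᵢ²/σ²_T) = (7/6)·(1 − 13.09/44.89) = 0.83

α = 0.83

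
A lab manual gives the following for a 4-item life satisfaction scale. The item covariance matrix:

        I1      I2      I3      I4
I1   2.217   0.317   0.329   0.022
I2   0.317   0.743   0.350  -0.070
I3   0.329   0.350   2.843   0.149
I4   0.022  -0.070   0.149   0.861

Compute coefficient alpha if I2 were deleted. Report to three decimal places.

Remaining items: I1, I3, I4 (k = 3).
ΣVar(i) = 2.217 + 2.843 + 0.861 = 5.921
σ²_T = 5.921 + 2 × 0.500 = 6.921
α (item deleted) = (3/2)·(1 − 5.921/6.921) = 0.217

coefficient alpha = 0.217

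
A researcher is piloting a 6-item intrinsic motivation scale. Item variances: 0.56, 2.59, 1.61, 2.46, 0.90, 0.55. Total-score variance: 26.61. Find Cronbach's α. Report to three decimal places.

sum of item variances = 0.56 + 2.59 + 1.61 + 2.46 + 0.90 + 0.55 = 8.67
α = (k/(k−1))·(1 − sum of item variances/total variance) = (6/5)·(1 − 8.67/26.61) = 0.809

Cronbach's α = 0.809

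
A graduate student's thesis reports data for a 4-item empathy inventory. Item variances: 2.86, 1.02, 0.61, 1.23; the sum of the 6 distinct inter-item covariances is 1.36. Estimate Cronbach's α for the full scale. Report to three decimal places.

α = 0.430

sum of item variances = 2.86 + 1.02 + 0.61 + 1.23 = 5.72
Sum of distinct covariances = 1.36
Var(T) = sum of item variances + 2·Σcov = 5.72 + 2 × 1.36 = 8.44
α = (4/3)·(1 − 5.72/8.44) = 0.430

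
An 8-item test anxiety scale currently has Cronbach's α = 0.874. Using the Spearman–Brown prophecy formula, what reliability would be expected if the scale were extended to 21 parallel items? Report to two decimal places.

predicted reliability = 0.95

Length factor m = 21/8 = 2.6250
α' = m·α / (1 + (m−1)·α)
   = 21/8 × 0.874 / (1 + (21/8 − 1) × 0.874)
   = 2.2942 / 2.4203 = 0.95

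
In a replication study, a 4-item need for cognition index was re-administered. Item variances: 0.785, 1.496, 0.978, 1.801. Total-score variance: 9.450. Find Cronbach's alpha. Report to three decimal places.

Σσ²ᵢ = 0.785 + 1.496 + 0.978 + 1.801 = 5.060
α = (k/(k−1))·(1 − Σσ²ᵢ/Var(T)) = (4/3)·(1 − 5.060/9.450) = 0.619

Cronbach's alpha = 0.619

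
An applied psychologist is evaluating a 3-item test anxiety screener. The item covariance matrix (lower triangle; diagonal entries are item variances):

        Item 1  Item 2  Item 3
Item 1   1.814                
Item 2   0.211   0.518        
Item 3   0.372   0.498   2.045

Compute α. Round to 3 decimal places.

α = 0.496

Σσ²ᵢ = 1.814 + 0.518 + 2.045 = 4.377
Sum of the distinct covariances = 1.081
total variance = 4.377 + 2 × 1.081 = 6.539
α = (k/(k−1))·(1 − Σσ²ᵢ/total variance) = (3/2)·(1 − 4.377/6.539) = 0.496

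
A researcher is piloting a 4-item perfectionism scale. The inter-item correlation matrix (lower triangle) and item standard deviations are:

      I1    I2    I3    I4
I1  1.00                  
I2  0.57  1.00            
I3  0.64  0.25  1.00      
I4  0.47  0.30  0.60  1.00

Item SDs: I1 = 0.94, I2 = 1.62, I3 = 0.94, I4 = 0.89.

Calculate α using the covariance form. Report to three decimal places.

α = 0.731

Σσ²ᵢ = 0.94² + 1.62² + 0.94² + 0.89² = 5.1837
Covariances σ_ij = r_ij · s_i · s_j:
  σ(I1,I2) = 0.57 × 0.94 × 1.62 = 0.8680
  σ(I1,I3) = 0.64 × 0.94 × 0.94 = 0.5655
  σ(I1,I4) = 0.47 × 0.94 × 0.89 = 0.3932
  σ(I2,I3) = 0.25 × 1.62 × 0.94 = 0.3807
  σ(I2,I4) = 0.30 × 1.62 × 0.89 = 0.4325
  σ(I3,I4) = 0.60 × 0.94 × 0.89 = 0.5020
σ²_T = Σσ²ᵢ + 2·Σσ_ij = 5.1837 + 2 × 3.1419 = 11.4675
α = (4/3)·(1 − 5.1837/11.4675) = 0.731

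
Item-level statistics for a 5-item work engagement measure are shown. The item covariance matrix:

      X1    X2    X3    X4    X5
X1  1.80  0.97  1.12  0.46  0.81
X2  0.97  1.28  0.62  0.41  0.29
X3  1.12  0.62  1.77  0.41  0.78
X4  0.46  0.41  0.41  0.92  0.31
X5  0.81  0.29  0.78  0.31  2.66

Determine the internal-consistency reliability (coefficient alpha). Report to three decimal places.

ΣVar(i) = 1.80 + 1.28 + 1.77 + 0.92 + 2.66 = 8.43
Sum of the distinct covariances = 6.18
σ²_T = 8.43 + 2 × 6.18 = 20.79
α = (k/(k−1))·(1 − ΣVar(i)/σ²_T) = (5/4)·(1 − 8.43/20.79) = 0.743

α = 0.743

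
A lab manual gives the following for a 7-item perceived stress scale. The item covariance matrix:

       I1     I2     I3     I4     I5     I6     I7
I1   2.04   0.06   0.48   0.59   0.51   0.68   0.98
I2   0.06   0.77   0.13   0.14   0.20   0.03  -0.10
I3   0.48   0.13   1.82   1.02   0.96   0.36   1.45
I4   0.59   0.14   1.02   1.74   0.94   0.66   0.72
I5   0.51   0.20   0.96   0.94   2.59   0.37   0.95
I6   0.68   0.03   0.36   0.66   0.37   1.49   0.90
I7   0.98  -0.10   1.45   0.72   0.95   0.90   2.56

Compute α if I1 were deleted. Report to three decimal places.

Remaining items: I2, I3, I4, I5, I6, I7 (k = 6).
Σσ²ᵢ = 0.77 + 1.82 + 1.74 + 2.59 + 1.49 + 2.56 = 10.97
total variance = 10.97 + 2 × 8.73 = 28.43
α (item deleted) = (6/5)·(1 − 10.97/28.43) = 0.737

α = 0.737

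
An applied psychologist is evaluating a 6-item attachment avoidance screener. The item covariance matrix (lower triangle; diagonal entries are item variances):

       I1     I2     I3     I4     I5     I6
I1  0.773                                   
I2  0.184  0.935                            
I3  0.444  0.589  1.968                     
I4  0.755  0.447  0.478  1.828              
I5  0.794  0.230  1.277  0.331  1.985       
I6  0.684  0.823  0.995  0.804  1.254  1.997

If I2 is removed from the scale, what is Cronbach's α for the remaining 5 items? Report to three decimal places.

α = 0.808

Remaining items: I1, I3, I4, I5, I6 (k = 5).
Σσ²ᵢ = 0.773 + 1.968 + 1.828 + 1.985 + 1.997 = 8.551
σ²_total = 8.551 + 2 × 7.816 = 24.183
α (item deleted) = (5/4)·(1 − 8.551/24.183) = 0.808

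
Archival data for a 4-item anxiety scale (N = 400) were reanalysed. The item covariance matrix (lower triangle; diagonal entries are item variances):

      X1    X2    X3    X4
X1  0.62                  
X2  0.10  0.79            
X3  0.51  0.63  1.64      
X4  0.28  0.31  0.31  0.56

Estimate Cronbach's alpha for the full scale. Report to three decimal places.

Σσ²ᵢ = 0.62 + 0.79 + 1.64 + 0.56 = 3.61
Sum of off-diagonal covariances = 2.14
σ²_T = 3.61 + 2 × 2.14 = 7.89
α = (k/(k−1))·(1 − Σσ²ᵢ/σ²_T) = (4/3)·(1 − 3.61/7.89) = 0.723

Cronbach's alpha = 0.723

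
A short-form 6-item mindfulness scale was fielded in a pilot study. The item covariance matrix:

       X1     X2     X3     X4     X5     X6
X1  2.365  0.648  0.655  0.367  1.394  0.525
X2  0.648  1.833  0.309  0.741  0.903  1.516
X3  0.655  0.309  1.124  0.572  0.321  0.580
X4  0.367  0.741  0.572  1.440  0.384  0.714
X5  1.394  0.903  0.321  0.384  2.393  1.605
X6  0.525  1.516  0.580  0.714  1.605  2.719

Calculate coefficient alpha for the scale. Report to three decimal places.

ΣVar(i) = 2.365 + 1.833 + 1.124 + 1.440 + 2.393 + 2.719 = 11.874
Sum of the distinct covariances = 11.234
total variance = 11.874 + 2 × 11.234 = 34.342
α = (k/(k−1))·(1 − ΣVar(i)/total variance) = (6/5)·(1 − 11.874/34.342) = 0.785

α = 0.785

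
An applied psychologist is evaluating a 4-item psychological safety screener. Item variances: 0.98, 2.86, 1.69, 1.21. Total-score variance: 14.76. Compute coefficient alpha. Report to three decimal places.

coefficient alpha = 0.724

Σσ²ᵢ = 0.98 + 2.86 + 1.69 + 1.21 = 6.74
α = (k/(k−1))·(1 − Σσ²ᵢ/σ²_T) = (4/3)·(1 − 6.74/14.76) = 0.724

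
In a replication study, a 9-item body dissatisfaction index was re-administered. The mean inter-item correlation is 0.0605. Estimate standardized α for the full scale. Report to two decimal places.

Standardized α = k·r̄ / (1 + (k−1)·r̄) = 9 × 0.0605 / (1 + 8 × 0.0605)
  = 0.5445 / 1.4840 = 0.37

standardized α = 0.37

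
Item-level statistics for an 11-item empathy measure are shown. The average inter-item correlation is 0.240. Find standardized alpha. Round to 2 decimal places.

Standardized α = k·r̄ / (1 + (k−1)·r̄) = 11 × 0.240 / (1 + 10 × 0.240)
  = 2.6400 / 3.4000 = 0.78

α = 0.78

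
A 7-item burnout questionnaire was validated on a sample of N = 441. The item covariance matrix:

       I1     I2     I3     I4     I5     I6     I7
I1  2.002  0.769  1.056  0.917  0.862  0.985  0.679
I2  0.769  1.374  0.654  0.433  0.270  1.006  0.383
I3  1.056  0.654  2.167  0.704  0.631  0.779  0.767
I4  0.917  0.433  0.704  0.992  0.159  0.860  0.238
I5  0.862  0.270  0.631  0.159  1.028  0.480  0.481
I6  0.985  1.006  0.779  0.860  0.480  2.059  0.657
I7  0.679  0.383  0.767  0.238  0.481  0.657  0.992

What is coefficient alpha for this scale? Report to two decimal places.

sum of item variances = 2.002 + 1.374 + 2.167 + 0.992 + 1.028 + 2.059 + 0.992 = 10.614
Sum of the distinct covariances = 13.770
total variance = 10.614 + 2 × 13.770 = 38.154
α = (k/(k−1))·(1 − sum of item variances/total variance) = (7/6)·(1 − 10.614/38.154) = 0.84

α = 0.84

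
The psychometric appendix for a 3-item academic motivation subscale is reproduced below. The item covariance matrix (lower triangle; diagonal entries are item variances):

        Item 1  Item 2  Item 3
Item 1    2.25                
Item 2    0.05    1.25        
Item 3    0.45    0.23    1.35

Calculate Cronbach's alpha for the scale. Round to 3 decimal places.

α = 0.347

sum of item variances = 2.25 + 1.25 + 1.35 = 4.85
Sum of off-diagonal covariances = 0.73
σ²_total = 4.85 + 2 × 0.73 = 6.31
α = (k/(k−1))·(1 − sum of item variances/σ²_total) = (3/2)·(1 − 4.85/6.31) = 0.347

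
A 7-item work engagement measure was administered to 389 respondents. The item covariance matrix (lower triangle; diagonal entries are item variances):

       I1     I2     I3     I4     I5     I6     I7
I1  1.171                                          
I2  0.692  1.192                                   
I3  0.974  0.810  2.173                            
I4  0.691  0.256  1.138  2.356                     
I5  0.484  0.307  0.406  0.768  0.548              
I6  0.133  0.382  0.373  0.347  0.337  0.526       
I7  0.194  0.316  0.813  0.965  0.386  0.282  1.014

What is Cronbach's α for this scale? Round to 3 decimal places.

ΣVar(i) = 1.171 + 1.192 + 2.173 + 2.356 + 0.548 + 0.526 + 1.014 = 8.980
Sum of off-diagonal covariances = 11.054
σ²_T = 8.980 + 2 × 11.054 = 31.088
α = (k/(k−1))·(1 − ΣVar(i)/σ²_T) = (7/6)·(1 − 8.980/31.088) = 0.830

Cronbach's α = 0.830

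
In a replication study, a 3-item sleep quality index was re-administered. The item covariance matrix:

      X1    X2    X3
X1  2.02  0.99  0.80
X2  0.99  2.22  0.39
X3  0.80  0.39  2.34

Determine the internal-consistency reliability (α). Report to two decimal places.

Σσ²ᵢ = 2.02 + 2.22 + 2.34 = 6.58
Sum of off-diagonal covariances = 2.18
σ²_total = 6.58 + 2 × 2.18 = 10.94
α = (k/(k−1))·(1 − Σσ²ᵢ/σ²_total) = (3/2)·(1 − 6.58/10.94) = 0.60

α = 0.60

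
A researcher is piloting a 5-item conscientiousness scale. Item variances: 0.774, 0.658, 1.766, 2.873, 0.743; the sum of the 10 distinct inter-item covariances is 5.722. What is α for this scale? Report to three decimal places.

sum of item variances = 0.774 + 0.658 + 1.766 + 2.873 + 0.743 = 6.814
Sum of distinct covariances = 5.722
σ²_T = sum of item variances + 2·Σcov = 6.814 + 2 × 5.722 = 18.258
α = (5/4)·(1 − 6.814/18.258) = 0.783

α = 0.783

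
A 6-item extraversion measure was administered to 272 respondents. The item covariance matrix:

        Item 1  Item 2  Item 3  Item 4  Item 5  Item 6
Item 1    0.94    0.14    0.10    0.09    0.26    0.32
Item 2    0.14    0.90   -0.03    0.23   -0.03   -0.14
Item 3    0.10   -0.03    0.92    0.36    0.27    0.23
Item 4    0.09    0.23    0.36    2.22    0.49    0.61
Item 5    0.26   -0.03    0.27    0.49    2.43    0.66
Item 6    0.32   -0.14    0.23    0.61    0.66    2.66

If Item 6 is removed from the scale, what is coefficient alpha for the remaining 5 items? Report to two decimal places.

α = 0.42

Remaining items: Item 1, Item 2, Item 3, Item 4, Item 5 (k = 5).
sum of item variances = 0.94 + 0.90 + 0.92 + 2.22 + 2.43 = 7.41
Var(T) = 7.41 + 2 × 1.88 = 11.17
α (item deleted) = (5/4)·(1 − 7.41/11.17) = 0.42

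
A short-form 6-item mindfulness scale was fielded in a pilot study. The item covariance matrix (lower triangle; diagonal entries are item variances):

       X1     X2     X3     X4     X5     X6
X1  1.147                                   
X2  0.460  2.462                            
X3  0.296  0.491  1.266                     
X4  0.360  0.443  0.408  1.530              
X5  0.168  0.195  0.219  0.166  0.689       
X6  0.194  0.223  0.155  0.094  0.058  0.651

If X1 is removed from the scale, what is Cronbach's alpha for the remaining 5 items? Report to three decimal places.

Remaining items: X2, X3, X4, X5, X6 (k = 5).
sum of item variances = 2.462 + 1.266 + 1.530 + 0.689 + 0.651 = 6.598
σ²_T = 6.598 + 2 × 2.452 = 11.502
α (item deleted) = (5/4)·(1 − 6.598/11.502) = 0.533

Cronbach's alpha = 0.533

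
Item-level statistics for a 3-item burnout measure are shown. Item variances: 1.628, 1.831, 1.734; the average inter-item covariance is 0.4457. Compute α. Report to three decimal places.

Σσ²ᵢ = 1.628 + 1.831 + 1.734 = 5.193
Sum of the 3 distinct covariances = 3 × 0.4457 = 1.3371
σ²_T = Σσ²ᵢ + 2·Σcov = 5.193 + 2 × 1.3371 = 7.8672
α = (3/2)·(1 − 5.193/7.8672) = 0.510

α = 0.510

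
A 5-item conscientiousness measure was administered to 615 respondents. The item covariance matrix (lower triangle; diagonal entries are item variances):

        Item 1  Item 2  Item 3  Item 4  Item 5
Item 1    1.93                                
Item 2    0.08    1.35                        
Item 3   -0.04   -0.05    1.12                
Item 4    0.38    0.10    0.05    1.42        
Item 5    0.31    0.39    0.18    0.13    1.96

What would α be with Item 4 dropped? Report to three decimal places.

α = 0.286

Remaining items: Item 1, Item 2, Item 3, Item 5 (k = 4).
Σσᵢ² = 1.93 + 1.35 + 1.12 + 1.96 = 6.36
σ²_total = 6.36 + 2 × 0.87 = 8.10
α (item deleted) = (4/3)·(1 − 6.36/8.10) = 0.286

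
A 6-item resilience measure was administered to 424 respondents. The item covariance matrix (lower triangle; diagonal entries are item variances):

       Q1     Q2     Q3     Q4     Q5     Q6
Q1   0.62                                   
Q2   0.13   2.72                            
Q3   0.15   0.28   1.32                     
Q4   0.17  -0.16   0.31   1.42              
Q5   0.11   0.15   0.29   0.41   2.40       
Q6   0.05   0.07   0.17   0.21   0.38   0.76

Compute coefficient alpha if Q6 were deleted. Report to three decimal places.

α = 0.378

Remaining items: Q1, Q2, Q3, Q4, Q5 (k = 5).
Σσᵢ² = 0.62 + 2.72 + 1.32 + 1.42 + 2.40 = 8.48
total variance = 8.48 + 2 × 1.84 = 12.16
α (item deleted) = (5/4)·(1 − 8.48/12.16) = 0.378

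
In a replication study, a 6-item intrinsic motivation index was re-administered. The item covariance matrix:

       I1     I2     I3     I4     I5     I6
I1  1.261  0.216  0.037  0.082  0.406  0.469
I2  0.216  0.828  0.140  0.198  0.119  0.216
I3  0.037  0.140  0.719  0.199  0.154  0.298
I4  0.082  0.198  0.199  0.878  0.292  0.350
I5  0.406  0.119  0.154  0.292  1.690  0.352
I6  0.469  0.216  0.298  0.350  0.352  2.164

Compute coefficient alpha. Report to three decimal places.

sum of item variances = 1.261 + 0.828 + 0.719 + 0.878 + 1.690 + 2.164 = 7.540
Sum of the distinct covariances = 3.528
σ²_T = 7.540 + 2 × 3.528 = 14.596
α = (k/(k−1))·(1 − sum of item variances/σ²_T) = (6/5)·(1 − 7.540/14.596) = 0.580

coefficient alpha = 0.580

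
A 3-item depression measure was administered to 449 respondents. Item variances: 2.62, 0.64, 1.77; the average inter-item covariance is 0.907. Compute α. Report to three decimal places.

sum of item variances = 2.62 + 0.64 + 1.77 = 5.03
Sum of the 3 distinct covariances = 3 × 0.907 = 2.721
Var(T) = sum of item variances + 2·Σcov = 5.03 + 2 × 2.721 = 10.472
α = (3/2)·(1 − 5.03/10.472) = 0.780

α = 0.780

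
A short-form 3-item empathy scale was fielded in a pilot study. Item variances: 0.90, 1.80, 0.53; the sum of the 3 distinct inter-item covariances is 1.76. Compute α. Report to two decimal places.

Σσ²ᵢ = 0.90 + 1.80 + 0.53 = 3.23
Sum of distinct covariances = 1.76
σ²_T = Σσ²ᵢ + 2·Σcov = 3.23 + 2 × 1.76 = 6.75
α = (3/2)·(1 − 3.23/6.75) = 0.78

α = 0.78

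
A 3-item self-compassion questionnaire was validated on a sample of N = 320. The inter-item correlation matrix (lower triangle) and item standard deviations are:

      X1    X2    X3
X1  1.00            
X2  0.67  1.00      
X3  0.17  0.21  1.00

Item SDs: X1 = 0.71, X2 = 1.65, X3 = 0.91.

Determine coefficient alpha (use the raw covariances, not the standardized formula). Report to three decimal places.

coefficient alpha = 0.561

Σσ²ᵢ = 0.71² + 1.65² + 0.91² = 4.0547
Covariances σ_ij = r_ij · s_i · s_j:
  σ(X1,X2) = 0.67 × 0.71 × 1.65 = 0.7849
  σ(X1,X3) = 0.17 × 0.71 × 0.91 = 0.1098
  σ(X2,X3) = 0.21 × 1.65 × 0.91 = 0.3153
σ²_T = Σσ²ᵢ + 2·Σσ_ij = 4.0547 + 2 × 1.2100 = 6.4747
α = (3/2)·(1 − 4.0547/6.4747) = 0.561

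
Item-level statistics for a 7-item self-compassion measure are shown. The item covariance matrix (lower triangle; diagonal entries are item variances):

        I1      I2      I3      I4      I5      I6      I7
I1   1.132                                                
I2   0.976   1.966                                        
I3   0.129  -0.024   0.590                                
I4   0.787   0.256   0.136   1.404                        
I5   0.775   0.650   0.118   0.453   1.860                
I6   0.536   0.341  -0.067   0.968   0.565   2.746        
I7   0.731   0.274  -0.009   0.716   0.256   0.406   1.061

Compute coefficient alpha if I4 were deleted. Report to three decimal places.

coefficient alpha = 0.657

Remaining items: I1, I2, I3, I5, I6, I7 (k = 6).
sum of item variances = 1.132 + 1.966 + 0.590 + 1.860 + 2.746 + 1.061 = 9.355
Var(T) = 9.355 + 2 × 5.657 = 20.669
α (item deleted) = (6/5)·(1 − 9.355/20.669) = 0.657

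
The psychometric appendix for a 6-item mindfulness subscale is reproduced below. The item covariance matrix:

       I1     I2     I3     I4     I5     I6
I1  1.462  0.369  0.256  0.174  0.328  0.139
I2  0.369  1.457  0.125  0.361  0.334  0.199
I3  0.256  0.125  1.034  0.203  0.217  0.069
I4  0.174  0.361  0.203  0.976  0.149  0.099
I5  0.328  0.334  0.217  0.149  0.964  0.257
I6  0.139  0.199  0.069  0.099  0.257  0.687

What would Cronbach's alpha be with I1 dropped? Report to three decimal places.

Remaining items: I2, I3, I4, I5, I6 (k = 5).
sum of item variances = 1.457 + 1.034 + 0.976 + 0.964 + 0.687 = 5.118
σ²_total = 5.118 + 2 × 2.013 = 9.144
α (item deleted) = (5/4)·(1 − 5.118/9.144) = 0.550

α = 0.550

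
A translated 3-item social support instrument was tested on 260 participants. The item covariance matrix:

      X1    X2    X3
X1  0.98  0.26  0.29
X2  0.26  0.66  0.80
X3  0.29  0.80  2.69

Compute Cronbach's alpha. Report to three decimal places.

Cronbach's alpha = 0.576

ΣVar(i) = 0.98 + 0.66 + 2.69 = 4.33
Sum of off-diagonal covariances = 1.35
σ²_total = 4.33 + 2 × 1.35 = 7.03
α = (k/(k−1))·(1 − ΣVar(i)/σ²_total) = (3/2)·(1 − 4.33/7.03) = 0.576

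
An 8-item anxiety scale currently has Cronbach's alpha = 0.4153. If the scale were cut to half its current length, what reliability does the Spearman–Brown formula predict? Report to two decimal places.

Length factor m = 1/2
α' = m·α / (1 − (1−m)·α)
   = 1/2 × 0.4153 / (1 − (1 − 1/2) × 0.4153)
   = 0.2077 / 0.7923 = 0.26

predicted reliability = 0.26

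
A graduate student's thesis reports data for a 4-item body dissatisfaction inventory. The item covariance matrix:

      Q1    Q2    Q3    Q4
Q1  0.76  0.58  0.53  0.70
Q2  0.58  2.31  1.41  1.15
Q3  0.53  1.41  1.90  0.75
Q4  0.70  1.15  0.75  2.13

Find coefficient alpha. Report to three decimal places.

α = 0.787

ΣVar(i) = 0.76 + 2.31 + 1.90 + 2.13 = 7.10
Sum of the distinct covariances = 5.12
σ²_T = 7.10 + 2 × 5.12 = 17.34
α = (k/(k−1))·(1 − ΣVar(i)/σ²_T) = (4/3)·(1 − 7.10/17.34) = 0.787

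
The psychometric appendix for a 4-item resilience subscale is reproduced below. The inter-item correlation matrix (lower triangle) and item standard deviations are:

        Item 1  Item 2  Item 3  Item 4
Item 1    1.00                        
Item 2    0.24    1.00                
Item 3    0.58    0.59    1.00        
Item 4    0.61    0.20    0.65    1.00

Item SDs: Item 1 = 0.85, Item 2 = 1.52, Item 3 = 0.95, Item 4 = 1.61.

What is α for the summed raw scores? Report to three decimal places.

α = 0.730

Σσ²ᵢ = 0.85² + 1.52² + 0.95² + 1.61² = 6.5275
Covariances σ_ij = r_ij · s_i · s_j:
  σ(Item 1,Item 2) = 0.24 × 0.85 × 1.52 = 0.3101
  σ(Item 1,Item 3) = 0.58 × 0.85 × 0.95 = 0.4683
  σ(Item 1,Item 4) = 0.61 × 0.85 × 1.61 = 0.8348
  σ(Item 2,Item 3) = 0.59 × 1.52 × 0.95 = 0.8520
  σ(Item 2,Item 4) = 0.20 × 1.52 × 1.61 = 0.4894
  σ(Item 3,Item 4) = 0.65 × 0.95 × 1.61 = 0.9942
σ²_T = Σσ²ᵢ + 2·Σσ_ij = 6.5275 + 2 × 3.9488 = 14.4251
α = (4/3)·(1 − 6.5275/14.4251) = 0.730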